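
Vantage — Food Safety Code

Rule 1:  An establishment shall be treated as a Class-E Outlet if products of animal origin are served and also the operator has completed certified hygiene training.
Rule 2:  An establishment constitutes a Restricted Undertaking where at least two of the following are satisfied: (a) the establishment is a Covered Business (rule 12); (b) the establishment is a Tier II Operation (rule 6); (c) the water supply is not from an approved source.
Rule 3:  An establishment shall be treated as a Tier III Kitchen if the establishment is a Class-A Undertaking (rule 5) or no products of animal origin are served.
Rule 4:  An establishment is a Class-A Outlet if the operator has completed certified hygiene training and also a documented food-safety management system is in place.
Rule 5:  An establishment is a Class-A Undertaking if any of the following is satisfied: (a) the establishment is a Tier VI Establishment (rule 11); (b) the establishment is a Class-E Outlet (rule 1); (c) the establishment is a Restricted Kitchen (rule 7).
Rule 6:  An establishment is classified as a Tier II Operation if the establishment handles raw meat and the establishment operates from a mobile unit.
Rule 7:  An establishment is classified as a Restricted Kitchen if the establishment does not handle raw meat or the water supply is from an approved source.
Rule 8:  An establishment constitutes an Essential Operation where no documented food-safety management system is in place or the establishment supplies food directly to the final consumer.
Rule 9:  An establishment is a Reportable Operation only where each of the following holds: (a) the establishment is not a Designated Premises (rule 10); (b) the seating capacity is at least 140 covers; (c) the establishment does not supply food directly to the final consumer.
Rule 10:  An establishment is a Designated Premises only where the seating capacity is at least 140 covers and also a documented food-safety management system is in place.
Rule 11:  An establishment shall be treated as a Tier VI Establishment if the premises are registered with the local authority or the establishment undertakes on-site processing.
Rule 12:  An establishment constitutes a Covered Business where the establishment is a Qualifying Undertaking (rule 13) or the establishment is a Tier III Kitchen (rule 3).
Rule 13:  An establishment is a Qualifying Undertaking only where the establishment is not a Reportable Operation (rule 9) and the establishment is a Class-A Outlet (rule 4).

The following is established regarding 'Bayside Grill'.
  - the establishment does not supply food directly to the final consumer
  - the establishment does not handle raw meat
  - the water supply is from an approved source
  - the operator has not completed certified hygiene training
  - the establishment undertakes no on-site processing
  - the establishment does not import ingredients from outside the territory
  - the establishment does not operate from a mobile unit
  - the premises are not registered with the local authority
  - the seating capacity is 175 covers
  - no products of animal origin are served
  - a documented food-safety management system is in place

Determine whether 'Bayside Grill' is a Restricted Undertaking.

No

rule 10 — Designated Premises: [seating capacity: 175 covers ≥ 140 covers? yes] AND [a documented food-safety management system is in place? yes] → satisfied.
rule 9 — Reportable Operation: [not a Designated Premises (rule 10)? no] AND [seating capacity: 175 covers ≥ 140 covers? yes] AND [the establishment does not supply food directly to the final consumer? yes] → not satisfied.
rule 4 — Class-A Outlet: [the operator has completed certified hygiene training? no] AND [a documented food-safety management system is in place? yes] → not satisfied.
rule 13 — Qualifying Undertaking: [not a Reportable Operation (rule 9)? yes] AND [Class-A Outlet (rule 4)? no] → not satisfied.
rule 11 — Tier VI Establishment: [the premises are registered with the local authority? no] OR [the establishment undertakes on-site processing? no] → not satisfied.
rule 1 — Class-E Outlet: [products of animal origin are served? no] AND [the operator has completed certified hygiene training? no] → not satisfied.
rule 7 — Restricted Kitchen: [the establishment does not handle raw meat? yes] OR [the water supply is from an approved source? yes] → satisfied.
rule 5 — Class-A Undertaking: [Tier VI Establishment (rule 11)? no] OR [Class-E Outlet (rule 1)? no] OR [Restricted Kitchen (rule 7)? yes] → satisfied.
rule 3 — Tier III Kitchen: [Class-A Undertaking (rule 5)? yes] OR [no products of animal origin are served? yes] → satisfied.
rule 12 — Covered Business: [Qualifying Undertaking (rule 13)? no] OR [Tier III Kitchen (rule 3)? yes] → satisfied.
rule 6 — Tier II Operation: [the establishment handles raw meat? no] AND [the establishment operates from a mobile unit? no] → not satisfied.
rule 2 — Restricted Undertaking: Covered Business (rule 12)? yes; Tier II Operation (rule 6)? no; the water supply is not from an approved source? no — 1 of 3 hold (need ≥2) → not satisfied.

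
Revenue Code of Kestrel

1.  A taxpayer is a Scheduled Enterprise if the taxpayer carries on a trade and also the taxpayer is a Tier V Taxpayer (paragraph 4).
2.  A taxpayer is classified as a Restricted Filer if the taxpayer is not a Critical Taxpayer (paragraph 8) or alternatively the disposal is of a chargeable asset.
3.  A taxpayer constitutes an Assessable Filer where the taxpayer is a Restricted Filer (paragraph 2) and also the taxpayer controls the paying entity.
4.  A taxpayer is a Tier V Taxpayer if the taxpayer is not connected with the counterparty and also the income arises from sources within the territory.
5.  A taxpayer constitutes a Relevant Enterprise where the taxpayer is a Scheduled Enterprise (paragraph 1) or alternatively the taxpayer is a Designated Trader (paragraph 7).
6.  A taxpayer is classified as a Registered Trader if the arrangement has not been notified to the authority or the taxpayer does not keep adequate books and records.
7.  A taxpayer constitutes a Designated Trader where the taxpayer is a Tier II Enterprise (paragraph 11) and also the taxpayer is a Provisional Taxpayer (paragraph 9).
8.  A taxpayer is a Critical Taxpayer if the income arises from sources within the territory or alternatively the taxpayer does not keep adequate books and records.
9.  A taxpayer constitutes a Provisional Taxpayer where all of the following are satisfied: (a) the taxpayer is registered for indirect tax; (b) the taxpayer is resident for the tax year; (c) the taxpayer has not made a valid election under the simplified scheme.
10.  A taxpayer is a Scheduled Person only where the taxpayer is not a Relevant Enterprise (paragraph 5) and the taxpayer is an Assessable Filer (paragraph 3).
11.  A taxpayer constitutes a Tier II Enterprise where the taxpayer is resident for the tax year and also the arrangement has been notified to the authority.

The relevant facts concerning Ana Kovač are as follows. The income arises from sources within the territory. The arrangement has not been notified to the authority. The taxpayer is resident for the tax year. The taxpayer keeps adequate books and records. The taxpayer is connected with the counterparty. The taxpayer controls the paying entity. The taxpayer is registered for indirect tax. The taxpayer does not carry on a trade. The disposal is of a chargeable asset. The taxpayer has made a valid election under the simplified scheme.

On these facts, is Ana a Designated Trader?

Under paragraph 11: the taxpayer is resident for the tax year? yes; and the arrangement has been notified to the authority? no. So the taxpayer is not a Tier II Enterprise.
Under paragraph 9: the taxpayer is registered for indirect tax? yes; and the taxpayer is resident for the tax year? yes; and the taxpayer has not made a valid election under the simplified scheme? no. So the taxpayer is not a Provisional Taxpayer.
Under paragraph 7: Tier II Enterprise (paragraph 11)? no; and Provisional Taxpayer (paragraph 9)? no. So the taxpayer is not a Designated Trader.

No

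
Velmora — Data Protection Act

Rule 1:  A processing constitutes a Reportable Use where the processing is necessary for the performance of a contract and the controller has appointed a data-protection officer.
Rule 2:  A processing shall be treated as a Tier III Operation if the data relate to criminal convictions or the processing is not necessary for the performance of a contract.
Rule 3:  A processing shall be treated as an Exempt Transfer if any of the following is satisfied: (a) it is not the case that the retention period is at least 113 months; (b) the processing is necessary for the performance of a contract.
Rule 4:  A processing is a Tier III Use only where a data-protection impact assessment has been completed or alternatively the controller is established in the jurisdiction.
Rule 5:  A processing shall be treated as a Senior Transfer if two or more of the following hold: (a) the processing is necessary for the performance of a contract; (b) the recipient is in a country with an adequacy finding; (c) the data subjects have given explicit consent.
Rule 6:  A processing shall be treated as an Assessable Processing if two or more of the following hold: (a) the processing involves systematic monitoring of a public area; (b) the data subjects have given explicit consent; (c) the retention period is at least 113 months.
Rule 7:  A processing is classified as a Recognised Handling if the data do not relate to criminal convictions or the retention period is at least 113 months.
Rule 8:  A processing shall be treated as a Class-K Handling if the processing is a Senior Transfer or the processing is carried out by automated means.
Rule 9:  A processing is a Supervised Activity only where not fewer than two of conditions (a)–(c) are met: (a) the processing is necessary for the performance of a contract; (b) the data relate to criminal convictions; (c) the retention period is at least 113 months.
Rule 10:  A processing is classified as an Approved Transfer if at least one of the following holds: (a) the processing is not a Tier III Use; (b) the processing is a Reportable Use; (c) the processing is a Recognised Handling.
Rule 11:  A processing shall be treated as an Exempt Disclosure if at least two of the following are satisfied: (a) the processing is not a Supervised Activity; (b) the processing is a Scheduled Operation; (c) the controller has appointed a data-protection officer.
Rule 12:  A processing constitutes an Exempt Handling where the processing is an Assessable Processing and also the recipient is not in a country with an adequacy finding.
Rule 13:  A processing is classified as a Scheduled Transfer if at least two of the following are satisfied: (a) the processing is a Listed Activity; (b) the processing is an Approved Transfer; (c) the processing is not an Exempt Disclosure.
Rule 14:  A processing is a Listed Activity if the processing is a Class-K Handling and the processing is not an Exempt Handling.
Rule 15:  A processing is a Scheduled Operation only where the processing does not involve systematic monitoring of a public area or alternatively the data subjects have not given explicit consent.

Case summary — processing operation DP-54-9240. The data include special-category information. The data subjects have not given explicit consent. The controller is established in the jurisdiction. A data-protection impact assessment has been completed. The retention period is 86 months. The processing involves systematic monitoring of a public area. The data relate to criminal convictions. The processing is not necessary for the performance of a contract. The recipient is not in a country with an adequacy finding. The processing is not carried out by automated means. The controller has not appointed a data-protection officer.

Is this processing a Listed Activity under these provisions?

No

Under rule 5: the processing is necessary for the performance of a contract? no; the recipient is in a country with an adequacy finding? no; the data subjects have given explicit consent? no — 0 of 3 hold (need ≥2) → not satisfied.
Under rule 8: Senior Transfer (rule 5)? no; or the processing is carried out by automated means? no. So the processing is not a Class-K Handling.
Under rule 6: the processing involves systematic monitoring of a public area? yes; the data subjects have given explicit consent? no; retention period: 86 months ≥ 113 months? no — 1 of 3 hold (need ≥2) → not satisfied.
Under rule 12: Assessable Processing (rule 6)? no; and the recipient is not in a country with an adequacy finding? yes. So the processing is not an Exempt Handling.
Under rule 14: Class-K Handling (rule 8)? no; and not an Exempt Handling (rule 12)? yes. So the processing is not a Listed Activity.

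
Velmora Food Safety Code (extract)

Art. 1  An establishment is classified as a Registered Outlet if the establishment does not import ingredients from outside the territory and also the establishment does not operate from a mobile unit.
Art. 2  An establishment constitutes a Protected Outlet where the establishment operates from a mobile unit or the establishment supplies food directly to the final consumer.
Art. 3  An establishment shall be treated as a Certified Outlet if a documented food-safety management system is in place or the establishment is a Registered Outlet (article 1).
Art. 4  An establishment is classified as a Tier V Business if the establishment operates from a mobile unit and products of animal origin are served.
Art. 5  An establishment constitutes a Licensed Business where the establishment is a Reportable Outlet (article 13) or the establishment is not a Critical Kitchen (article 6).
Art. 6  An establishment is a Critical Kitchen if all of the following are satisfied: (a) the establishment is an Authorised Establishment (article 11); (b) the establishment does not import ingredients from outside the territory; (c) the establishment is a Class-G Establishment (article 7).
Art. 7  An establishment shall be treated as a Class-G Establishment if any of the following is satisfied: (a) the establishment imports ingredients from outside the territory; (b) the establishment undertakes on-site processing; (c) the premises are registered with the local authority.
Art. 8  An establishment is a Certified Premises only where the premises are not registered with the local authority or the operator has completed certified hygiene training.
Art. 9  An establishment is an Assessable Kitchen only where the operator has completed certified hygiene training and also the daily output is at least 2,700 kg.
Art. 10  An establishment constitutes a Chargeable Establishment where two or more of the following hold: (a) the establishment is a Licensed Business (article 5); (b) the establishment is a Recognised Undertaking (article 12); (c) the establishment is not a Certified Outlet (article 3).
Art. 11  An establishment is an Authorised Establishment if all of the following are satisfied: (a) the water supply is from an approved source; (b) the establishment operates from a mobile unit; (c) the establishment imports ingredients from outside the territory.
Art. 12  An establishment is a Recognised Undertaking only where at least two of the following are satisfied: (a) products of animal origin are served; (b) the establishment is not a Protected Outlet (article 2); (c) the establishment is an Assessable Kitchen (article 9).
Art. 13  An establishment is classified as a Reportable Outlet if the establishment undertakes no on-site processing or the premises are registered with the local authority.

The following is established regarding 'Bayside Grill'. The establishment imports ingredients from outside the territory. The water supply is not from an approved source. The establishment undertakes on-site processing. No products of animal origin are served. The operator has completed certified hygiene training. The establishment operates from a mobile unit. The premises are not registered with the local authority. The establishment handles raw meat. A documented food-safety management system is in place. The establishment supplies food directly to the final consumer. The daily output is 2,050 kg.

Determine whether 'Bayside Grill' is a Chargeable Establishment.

No

article 13 — Reportable Outlet: [the establishment undertakes no on-site processing? no] OR [the premises are registered with the local authority? no] → not satisfied.
article 11 — Authorised Establishment: [the water supply is from an approved source? no] AND [the establishment operates from a mobile unit? yes] AND [the establishment imports ingredients from outside the territory? yes] → not satisfied.
article 7 — Class-G Establishment: [the establishment imports ingredients from outside the territory? yes] OR [the establishment undertakes on-site processing? yes] OR [the premises are registered with the local authority? no] → satisfied.
article 6 — Critical Kitchen: [Authorised Establishment (article 11)? no] AND [the establishment does not import ingredients from outside the territory? no] AND [Class-G Establishment (article 7)? yes] → not satisfied.
article 5 — Licensed Business: [Reportable Outlet (article 13)? no] OR [not a Critical Kitchen (article 6)? yes] → satisfied.
article 2 — Protected Outlet: [the establishment operates from a mobile unit? yes] OR [the establishment supplies food directly to the final consumer? yes] → satisfied.
article 9 — Assessable Kitchen: [the operator has completed certified hygiene training? yes] AND [daily output: 2,050 kg ≥ 2,700 kg? no] → not satisfied.
article 12 — Recognised Undertaking: products of animal origin are served? no; not a Protected Outlet (article 2)? no; Assessable Kitchen (article 9)? no — 0 of 3 hold (need ≥2) → not satisfied.
article 1 — Registered Outlet: [the establishment does not import ingredients from outside the territory? no] AND [the establishment does not operate from a mobile unit? no] → not satisfied.
article 3 — Certified Outlet: [a documented food-safety management system is in place? yes] OR [Registered Outlet (article 1)? no] → satisfied.
article 10 — Chargeable Establishment: Licensed Business (article 5)? yes; Recognised Undertaking (article 12)? no; not a Certified Outlet (article 3)? no — 1 of 3 hold (need ≥2) → not satisfied.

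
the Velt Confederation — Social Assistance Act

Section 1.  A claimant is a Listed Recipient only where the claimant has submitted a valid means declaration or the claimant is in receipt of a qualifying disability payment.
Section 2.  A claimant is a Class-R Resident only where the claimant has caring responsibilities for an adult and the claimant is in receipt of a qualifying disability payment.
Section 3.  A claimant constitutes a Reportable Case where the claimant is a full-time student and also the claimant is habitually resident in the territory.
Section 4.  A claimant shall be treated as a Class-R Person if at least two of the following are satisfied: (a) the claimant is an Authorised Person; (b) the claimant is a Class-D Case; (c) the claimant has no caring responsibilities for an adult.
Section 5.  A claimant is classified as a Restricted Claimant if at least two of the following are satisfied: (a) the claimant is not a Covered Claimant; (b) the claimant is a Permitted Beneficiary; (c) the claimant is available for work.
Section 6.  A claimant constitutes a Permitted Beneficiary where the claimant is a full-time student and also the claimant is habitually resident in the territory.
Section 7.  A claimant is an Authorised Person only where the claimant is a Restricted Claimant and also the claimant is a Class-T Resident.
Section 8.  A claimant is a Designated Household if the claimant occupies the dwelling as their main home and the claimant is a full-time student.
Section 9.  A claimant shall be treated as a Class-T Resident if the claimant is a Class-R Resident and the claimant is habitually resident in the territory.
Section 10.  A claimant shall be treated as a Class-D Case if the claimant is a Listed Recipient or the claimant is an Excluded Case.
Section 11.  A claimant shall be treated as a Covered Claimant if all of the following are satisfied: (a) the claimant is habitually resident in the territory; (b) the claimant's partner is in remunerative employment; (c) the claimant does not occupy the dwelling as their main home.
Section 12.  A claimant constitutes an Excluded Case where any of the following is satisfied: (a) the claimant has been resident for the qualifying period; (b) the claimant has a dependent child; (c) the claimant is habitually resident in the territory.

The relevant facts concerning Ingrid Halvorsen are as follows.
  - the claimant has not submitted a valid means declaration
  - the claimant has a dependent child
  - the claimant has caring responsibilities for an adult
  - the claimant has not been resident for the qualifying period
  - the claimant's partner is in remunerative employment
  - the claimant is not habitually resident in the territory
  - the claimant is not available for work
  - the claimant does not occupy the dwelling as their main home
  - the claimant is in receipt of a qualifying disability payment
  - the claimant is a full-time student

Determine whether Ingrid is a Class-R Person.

section 11 — Covered Claimant: [the claimant is habitually resident in the territory? no] AND [the claimant's partner is in remunerative employment? yes] AND [the claimant does not occupy the dwelling as their main home? yes] → not satisfied.
section 6 — Permitted Beneficiary: [the claimant is a full-time student? yes] AND [the claimant is habitually resident in the territory? no] → not satisfied.
section 5 — Restricted Claimant: not a Covered Claimant (section 11)? yes; Permitted Beneficiary (section 6)? no; the claimant is available for work? no — 1 of 3 hold (need ≥2) → not satisfied.
section 2 — Class-R Resident: [the claimant has caring responsibilities for an adult? yes] AND [the claimant is in receipt of a qualifying disability payment? yes] → satisfied.
section 9 — Class-T Resident: [Class-R Resident (section 2)? yes] AND [the claimant is habitually resident in the territory? no] → not satisfied.
section 7 — Authorised Person: [Restricted Claimant (section 5)? no] AND [Class-T Resident (section 9)? no] → not satisfied.
section 1 — Listed Recipient: [the claimant has submitted a valid means declaration? no] OR [the claimant is in receipt of a qualifying disability payment? yes] → satisfied.
section 12 — Excluded Case: [the claimant has been resident for the qualifying period? no] OR [the claimant has a dependent child? yes] OR [the claimant is habitually resident in the territory? no] → satisfied.
section 10 — Class-D Case: [Listed Recipient (section 1)? yes] OR [Excluded Case (section 12)? yes] → satisfied.
section 4 — Class-R Person: Authorised Person (section 7)? no; Class-D Case (section 10)? yes; the claimant has no caring responsibilities for an adult? no — 1 of 3 hold (need ≥2) → not satisfied.

No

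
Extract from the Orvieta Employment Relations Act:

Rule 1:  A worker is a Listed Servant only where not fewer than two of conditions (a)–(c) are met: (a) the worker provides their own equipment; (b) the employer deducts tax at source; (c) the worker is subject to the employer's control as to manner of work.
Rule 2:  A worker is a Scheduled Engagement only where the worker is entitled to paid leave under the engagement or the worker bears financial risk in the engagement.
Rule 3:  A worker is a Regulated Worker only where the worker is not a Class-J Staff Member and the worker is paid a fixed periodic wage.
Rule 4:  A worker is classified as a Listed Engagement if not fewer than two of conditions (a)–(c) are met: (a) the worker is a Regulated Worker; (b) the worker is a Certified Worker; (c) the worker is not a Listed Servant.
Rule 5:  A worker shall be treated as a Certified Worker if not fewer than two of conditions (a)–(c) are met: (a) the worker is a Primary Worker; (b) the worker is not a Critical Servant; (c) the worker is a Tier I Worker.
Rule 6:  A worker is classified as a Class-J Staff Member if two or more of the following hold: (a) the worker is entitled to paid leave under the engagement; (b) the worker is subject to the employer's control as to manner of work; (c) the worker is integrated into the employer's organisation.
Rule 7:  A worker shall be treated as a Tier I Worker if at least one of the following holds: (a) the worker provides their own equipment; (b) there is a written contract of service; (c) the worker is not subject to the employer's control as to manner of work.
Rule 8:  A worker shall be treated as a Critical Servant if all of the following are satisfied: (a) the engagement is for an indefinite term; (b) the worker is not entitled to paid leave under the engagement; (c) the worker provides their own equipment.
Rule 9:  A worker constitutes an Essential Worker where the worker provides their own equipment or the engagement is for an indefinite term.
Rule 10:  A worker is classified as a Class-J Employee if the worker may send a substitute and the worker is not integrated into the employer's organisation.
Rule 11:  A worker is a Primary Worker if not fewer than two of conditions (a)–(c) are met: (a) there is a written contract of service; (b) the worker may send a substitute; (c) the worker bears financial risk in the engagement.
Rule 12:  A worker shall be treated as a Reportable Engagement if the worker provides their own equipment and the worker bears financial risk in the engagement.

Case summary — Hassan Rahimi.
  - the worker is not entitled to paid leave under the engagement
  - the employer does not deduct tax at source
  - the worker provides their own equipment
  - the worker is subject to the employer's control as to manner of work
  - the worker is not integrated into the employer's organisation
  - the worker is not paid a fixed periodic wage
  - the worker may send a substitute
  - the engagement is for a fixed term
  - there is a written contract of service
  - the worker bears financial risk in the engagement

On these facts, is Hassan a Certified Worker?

Under rule 11: there is a written contract of service? yes; the worker may send a substitute? yes; the worker bears financial risk in the engagement? yes — 3 of 3 hold (need ≥2) → satisfied.
Under rule 8: the engagement is for an indefinite term? no; and the worker is not entitled to paid leave under the engagement? yes; and the worker provides their own equipment? yes. So the worker is not a Critical Servant.
Under rule 7: the worker provides their own equipment? yes; or there is a written contract of service? yes; or the worker is not subject to the employer's control as to manner of work? no. So the worker is a Tier I Worker.
Under rule 5: Primary Worker (rule 11)? yes; not a Critical Servant (rule 8)? yes; Tier I Worker (rule 7)? yes — 3 of 3 hold (need ≥2) → satisfied.

Yes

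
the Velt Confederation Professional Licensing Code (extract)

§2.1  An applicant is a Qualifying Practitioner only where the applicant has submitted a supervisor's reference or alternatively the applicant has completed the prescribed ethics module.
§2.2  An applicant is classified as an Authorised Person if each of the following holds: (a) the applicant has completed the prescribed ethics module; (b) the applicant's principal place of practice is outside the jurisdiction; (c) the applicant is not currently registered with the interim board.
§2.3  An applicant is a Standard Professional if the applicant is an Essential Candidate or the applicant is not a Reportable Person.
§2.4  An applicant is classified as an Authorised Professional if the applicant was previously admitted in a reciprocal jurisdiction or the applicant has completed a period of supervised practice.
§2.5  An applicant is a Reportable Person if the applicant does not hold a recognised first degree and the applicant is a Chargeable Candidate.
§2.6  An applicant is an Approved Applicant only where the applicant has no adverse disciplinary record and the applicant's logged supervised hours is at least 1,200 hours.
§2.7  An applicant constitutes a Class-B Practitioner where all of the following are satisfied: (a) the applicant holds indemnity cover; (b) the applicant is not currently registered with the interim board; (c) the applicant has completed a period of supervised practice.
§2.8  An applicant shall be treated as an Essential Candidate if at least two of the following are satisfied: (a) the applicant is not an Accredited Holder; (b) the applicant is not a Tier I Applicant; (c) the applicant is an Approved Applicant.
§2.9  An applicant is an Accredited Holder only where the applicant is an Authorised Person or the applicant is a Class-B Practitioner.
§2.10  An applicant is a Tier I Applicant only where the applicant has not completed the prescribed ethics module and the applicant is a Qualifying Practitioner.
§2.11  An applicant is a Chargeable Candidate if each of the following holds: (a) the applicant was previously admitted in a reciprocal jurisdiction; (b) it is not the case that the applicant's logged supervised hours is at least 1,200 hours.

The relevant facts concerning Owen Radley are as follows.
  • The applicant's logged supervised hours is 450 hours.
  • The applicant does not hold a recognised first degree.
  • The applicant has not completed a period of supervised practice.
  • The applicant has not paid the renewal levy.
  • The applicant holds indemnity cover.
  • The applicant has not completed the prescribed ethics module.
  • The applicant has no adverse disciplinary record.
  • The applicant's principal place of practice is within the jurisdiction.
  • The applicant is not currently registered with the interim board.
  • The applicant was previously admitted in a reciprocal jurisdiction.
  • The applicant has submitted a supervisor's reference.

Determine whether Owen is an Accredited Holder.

Under §2.2: the applicant has completed the prescribed ethics module? no; and the applicant's principal place of practice is outside the jurisdiction? no; and the applicant is not currently registered with the interim board? yes. So the applicant is not an Authorised Person.
Under §2.7: the applicant holds indemnity cover? yes; and the applicant is not currently registered with the interim board? yes; and the applicant has completed a period of supervised practice? no. So the applicant is not a Class-B Practitioner.
Under §2.9: Authorised Person (§2.2)? no; or Class-B Practitioner (§2.7)? no. So the applicant is not an Accredited Holder.

No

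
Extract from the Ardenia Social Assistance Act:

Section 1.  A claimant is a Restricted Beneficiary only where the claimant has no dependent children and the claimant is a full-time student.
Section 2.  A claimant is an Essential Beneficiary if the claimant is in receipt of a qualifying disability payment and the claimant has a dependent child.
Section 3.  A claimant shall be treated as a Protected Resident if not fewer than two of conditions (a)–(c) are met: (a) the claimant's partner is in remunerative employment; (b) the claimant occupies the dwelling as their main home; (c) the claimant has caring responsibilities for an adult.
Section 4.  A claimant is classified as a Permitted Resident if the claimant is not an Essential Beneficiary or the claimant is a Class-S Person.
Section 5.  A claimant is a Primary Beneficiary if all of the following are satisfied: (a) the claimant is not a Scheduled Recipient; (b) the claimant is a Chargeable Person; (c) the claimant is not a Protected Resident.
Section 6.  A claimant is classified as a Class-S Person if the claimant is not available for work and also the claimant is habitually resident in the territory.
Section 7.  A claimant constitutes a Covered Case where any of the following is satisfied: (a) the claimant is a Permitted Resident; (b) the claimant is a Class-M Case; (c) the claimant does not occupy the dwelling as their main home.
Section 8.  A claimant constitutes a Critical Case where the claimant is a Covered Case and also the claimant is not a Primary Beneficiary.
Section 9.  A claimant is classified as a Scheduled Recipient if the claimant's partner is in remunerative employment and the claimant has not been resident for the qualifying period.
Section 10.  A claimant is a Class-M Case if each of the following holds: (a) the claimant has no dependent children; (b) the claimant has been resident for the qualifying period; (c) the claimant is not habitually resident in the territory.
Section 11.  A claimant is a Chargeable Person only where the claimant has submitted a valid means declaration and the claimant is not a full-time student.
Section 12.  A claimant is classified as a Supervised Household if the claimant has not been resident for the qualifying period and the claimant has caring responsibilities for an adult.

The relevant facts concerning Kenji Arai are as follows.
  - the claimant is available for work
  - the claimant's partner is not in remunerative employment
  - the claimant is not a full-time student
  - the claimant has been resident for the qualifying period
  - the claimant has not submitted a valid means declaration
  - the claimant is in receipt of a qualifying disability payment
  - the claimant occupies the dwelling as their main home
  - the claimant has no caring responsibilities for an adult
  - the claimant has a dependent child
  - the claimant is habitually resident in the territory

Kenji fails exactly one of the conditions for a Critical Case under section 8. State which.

Covered Case

section 2 — Essential Beneficiary: [the claimant is in receipt of a qualifying disability payment? yes] AND [the claimant has a dependent child? yes] → satisfied.
section 6 — Class-S Person: [the claimant is not available for work? no] AND [the claimant is habitually resident in the territory? yes] → not satisfied.
section 4 — Permitted Resident: [not an Essential Beneficiary (section 2)? no] OR [Class-S Person (section 6)? no] → not satisfied.
section 10 — Class-M Case: [the claimant has no dependent children? no] AND [the claimant has been resident for the qualifying period? yes] AND [the claimant is not habitually resident in the territory? no] → not satisfied.
section 7 — Covered Case: [Permitted Resident (section 4)? no] OR [Class-M Case (section 10)? no] OR [the claimant does not occupy the dwelling as their main home? no] → not satisfied.
section 9 — Scheduled Recipient: [the claimant's partner is in remunerative employment? no] AND [the claimant has not been resident for the qualifying period? no] → not satisfied.
section 11 — Chargeable Person: [the claimant has submitted a valid means declaration? no] AND [the claimant is not a full-time student? yes] → not satisfied.
section 3 — Protected Resident: the claimant's partner is in remunerative employment? no; the claimant occupies the dwelling as their main home? yes; the claimant has caring responsibilities for an adult? no — 1 of 3 hold (need ≥2) → not satisfied.
section 5 — Primary Beneficiary: [not a Scheduled Recipient (section 9)? yes] AND [Chargeable Person (section 11)? no] AND [not a Protected Resident (section 3)? yes] → not satisfied.
section 8 — Critical Case: [Covered Case (section 7)? no] AND [not a Primary Beneficiary (section 5)? yes] → not satisfied.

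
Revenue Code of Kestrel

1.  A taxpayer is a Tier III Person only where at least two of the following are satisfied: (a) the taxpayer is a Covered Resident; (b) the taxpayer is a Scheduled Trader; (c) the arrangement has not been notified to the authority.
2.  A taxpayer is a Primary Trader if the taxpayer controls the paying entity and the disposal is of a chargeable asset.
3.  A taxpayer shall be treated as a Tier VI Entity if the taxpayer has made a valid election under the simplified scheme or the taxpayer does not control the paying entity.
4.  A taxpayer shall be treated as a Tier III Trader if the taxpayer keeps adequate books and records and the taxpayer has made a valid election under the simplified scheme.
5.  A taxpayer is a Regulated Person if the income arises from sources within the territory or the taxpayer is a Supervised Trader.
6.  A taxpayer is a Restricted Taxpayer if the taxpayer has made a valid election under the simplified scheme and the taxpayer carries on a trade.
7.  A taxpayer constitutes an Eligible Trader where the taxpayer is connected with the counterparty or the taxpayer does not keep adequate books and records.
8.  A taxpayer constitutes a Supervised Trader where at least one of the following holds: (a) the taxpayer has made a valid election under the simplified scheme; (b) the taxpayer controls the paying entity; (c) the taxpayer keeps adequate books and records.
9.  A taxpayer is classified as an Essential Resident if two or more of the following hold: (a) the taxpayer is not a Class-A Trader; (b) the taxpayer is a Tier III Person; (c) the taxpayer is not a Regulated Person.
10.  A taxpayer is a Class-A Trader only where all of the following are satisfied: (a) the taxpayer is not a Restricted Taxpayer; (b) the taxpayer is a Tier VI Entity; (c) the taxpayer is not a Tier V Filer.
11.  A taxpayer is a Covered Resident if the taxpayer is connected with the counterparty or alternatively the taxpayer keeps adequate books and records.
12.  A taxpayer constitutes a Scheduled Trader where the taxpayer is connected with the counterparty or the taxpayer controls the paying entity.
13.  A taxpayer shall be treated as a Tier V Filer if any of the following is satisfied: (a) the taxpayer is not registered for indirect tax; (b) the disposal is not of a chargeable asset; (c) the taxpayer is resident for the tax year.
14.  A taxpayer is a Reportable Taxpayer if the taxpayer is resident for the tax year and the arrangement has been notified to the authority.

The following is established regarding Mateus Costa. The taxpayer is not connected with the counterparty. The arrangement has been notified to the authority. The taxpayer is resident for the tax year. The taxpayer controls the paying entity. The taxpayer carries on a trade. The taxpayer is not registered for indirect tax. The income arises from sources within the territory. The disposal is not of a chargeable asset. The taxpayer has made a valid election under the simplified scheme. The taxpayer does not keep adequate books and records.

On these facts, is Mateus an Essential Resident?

No

Under paragraph 6: the taxpayer has made a valid election under the simplified scheme? yes; and the taxpayer carries on a trade? yes. So the taxpayer is a Restricted Taxpayer.
Under paragraph 3: the taxpayer has made a valid election under the simplified scheme? yes; or the taxpayer does not control the paying entity? no. So the taxpayer is a Tier VI Entity.
Under paragraph 13: the taxpayer is not registered for indirect tax? yes; or the disposal is not of a chargeable asset? yes; or the taxpayer is resident for the tax year? yes. So the taxpayer is a Tier V Filer.
Under paragraph 10: not a Restricted Taxpayer (paragraph 6)? no; and Tier VI Entity (paragraph 3)? yes; and not a Tier V Filer (paragraph 13)? no. So the taxpayer is not a Class-A Trader.
Under paragraph 11: the taxpayer is connected with the counterparty? no; or the taxpayer keeps adequate books and records? no. So the taxpayer is not a Covered Resident.
Under paragraph 12: the taxpayer is connected with the counterparty? no; or the taxpayer controls the paying entity? yes. So the taxpayer is a Scheduled Trader.
Under paragraph 1: Covered Resident (paragraph 11)? no; Scheduled Trader (paragraph 12)? yes; the arrangement has not been notified to the authority? no — 1 of 3 hold (need ≥2) → not satisfied.
Under paragraph 8: the taxpayer has made a valid election under the simplified scheme? yes; or the taxpayer controls the paying entity? yes; or the taxpayer keeps adequate books and records? no. So the taxpayer is a Supervised Trader.
Under paragraph 5: the income arises from sources within the territory? yes; or Supervised Trader (paragraph 8)? yes. So the taxpayer is a Regulated Person.
Under paragraph 9: not a Class-A Trader (paragraph 10)? yes; Tier III Person (paragraph 1)? no; not a Regulated Person (paragraph 5)? no — 1 of 3 hold (need ≥2) → not satisfied.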